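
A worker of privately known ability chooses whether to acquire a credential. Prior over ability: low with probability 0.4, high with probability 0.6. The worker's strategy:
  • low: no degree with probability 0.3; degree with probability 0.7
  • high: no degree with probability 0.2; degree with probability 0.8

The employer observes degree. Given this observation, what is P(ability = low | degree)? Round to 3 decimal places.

Apply Bayes' rule using the sender's strategy as the likelihood.
P(degree) = 0.4·0.7 + 0.6·0.8 = 0.76
P(low | degree) = (0.4·0.7) / 0.76 = 0.28 / 0.76 = 0.368421

0.368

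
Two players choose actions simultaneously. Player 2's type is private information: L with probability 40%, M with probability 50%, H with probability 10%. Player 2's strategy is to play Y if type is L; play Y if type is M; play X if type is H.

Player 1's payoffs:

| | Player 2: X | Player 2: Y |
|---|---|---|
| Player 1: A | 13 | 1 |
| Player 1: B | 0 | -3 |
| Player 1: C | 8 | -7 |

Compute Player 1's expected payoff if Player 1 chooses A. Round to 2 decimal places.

2.20

Take the expectation over Player 2's type, weighting each type's action by its prior probability.
E[A] = 0.4·1 + 0.5·1 + 0.1·13 = 0.4 + 0.5 + 1.3 = 2.2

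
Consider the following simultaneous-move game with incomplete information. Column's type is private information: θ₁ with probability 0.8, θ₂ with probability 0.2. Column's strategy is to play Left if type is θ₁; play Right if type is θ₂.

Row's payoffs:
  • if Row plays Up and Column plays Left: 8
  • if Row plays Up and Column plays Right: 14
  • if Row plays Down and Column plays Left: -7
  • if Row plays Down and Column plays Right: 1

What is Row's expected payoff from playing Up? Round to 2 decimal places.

9.20

Take the expectation over Column's type, weighting each type's action by its prior probability.
E[Up] = 0.8·8 + 0.2·14 = 6.4 + 2.8 = 9.2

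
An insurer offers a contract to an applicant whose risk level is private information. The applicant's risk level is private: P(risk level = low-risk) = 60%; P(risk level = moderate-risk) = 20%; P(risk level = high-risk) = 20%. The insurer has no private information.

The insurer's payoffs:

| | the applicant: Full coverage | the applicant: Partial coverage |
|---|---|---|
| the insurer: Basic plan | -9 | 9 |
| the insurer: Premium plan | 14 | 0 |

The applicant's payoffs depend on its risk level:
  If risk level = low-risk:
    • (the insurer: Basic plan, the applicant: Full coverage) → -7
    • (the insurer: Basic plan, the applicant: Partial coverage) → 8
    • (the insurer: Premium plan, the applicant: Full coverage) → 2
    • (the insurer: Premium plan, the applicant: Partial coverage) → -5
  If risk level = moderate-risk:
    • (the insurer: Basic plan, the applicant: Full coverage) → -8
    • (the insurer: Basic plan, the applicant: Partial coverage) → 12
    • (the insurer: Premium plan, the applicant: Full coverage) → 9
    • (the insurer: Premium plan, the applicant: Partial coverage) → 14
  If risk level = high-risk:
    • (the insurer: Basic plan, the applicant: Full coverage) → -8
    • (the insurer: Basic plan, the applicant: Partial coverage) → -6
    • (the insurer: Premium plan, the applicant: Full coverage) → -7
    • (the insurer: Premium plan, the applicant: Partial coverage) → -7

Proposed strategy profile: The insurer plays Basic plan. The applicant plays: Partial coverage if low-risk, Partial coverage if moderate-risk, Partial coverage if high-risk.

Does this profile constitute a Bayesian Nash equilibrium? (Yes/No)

Yes

The insurer plays Basic plan: E[Basic plan] = 0.6·(9) + 0.2·(9) + 0.2·(9) = 9; E[Premium plan] = 0. Best-responding. ✓
The applicant (risk level low-risk), facing Basic plan: Full coverage gives -7, Partial coverage gives 8. Proposed Partial coverage is best. ✓
The applicant (risk level moderate-risk), facing Basic plan: Full coverage gives -8, Partial coverage gives 12. Proposed Partial coverage is best. ✓
The applicant (risk level high-risk), facing Basic plan: Full coverage gives -8, Partial coverage gives -6. Proposed Partial coverage is best. ✓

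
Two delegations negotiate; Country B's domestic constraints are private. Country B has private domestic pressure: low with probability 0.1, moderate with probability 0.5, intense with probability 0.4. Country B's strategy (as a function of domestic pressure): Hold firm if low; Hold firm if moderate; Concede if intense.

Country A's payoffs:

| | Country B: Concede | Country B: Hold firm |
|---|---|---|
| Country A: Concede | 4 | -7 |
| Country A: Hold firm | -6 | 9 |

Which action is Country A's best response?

Compute Country A's expected payoff for each action, taking the expectation over Country B's type.
E[Concede] = 0.1·(-7) + 0.5·(-7) + 0.4·(4) = -2.6
E[Hold firm] = 0.1·(9) + 0.5·(9) + 0.4·(-6) = 3
Best response: Hold firm (3 is the largest).

Hold firm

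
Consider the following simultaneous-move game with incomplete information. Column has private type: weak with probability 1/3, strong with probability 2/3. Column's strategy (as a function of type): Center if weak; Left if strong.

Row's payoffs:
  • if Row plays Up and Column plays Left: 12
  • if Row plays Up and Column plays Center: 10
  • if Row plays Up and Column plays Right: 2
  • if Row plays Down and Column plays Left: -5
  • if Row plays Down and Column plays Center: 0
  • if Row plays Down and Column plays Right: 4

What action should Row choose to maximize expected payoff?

E[Up] = 1/3·(10) + 2/3·(12) = 34/3
E[Down] = 1/3·(0) + 2/3·(-5) = -10/3
Best response: Up (34/3 is the largest).

Up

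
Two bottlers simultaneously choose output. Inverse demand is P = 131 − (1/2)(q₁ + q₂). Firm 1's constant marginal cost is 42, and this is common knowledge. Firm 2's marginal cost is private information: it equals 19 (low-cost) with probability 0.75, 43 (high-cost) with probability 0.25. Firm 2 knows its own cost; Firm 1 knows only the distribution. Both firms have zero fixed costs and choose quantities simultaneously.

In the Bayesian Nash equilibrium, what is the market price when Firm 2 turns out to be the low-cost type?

63

Firm 2 with cost c maximizes (131 − (1/2)(q₁+q₂) − c)·q₂, giving q₂(c) = (131 − c − (1/2)q₁).
E[c₂] = 0.75·19 + 0.25·43 = 25
Firm 1's FOC against E[q₂] yields q₁ = (131 − 2·42 + E[c₂])/(3/2) = (131 − 84 + 25)/(3/2) = 48.
q₂(low-cost) = 88, so P = 131 − (1/2)·(48 + 88) = 63.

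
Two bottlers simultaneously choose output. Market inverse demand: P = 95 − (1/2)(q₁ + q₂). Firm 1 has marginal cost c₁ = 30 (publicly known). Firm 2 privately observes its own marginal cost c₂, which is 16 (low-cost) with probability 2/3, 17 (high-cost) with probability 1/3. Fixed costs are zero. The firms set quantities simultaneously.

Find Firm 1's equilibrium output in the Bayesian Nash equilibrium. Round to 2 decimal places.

Type-c best response for Firm 2: q₂(c) = (95 − c) − q₁/2.
Firm 1 maximizes expected profit; its first-order condition is 95 − q₁ − (1/2)E[q₂] − 30 = 0.
Substituting E[q₂] and solving: E[c₂] = 16.3333, so q₁ = (95 − 2·30 + 16.3333)/(3/2) = 34.2222.

34.22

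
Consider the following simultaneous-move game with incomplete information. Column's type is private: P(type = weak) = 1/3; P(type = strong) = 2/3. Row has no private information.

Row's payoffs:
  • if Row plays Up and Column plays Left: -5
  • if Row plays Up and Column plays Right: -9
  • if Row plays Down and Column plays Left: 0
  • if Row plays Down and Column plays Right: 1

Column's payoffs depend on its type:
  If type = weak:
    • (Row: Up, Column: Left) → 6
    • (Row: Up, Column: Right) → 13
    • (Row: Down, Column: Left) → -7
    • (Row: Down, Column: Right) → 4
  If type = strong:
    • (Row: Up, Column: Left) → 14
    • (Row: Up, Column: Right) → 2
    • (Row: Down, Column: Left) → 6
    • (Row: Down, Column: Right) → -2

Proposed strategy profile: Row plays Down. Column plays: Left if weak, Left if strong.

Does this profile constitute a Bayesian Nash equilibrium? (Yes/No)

No

Row plays Down: E[Down] = 1/3·(0) + 2/3·(0) = 0; E[Up] = -5. Best-responding. ✓
Column (type weak), facing Down: Left gives -7, Right gives 4. Proposed Left is not best — profitable deviation exists. ✗
Column (type strong), facing Down: Left gives 6, Right gives -2. Proposed Left is best. ✓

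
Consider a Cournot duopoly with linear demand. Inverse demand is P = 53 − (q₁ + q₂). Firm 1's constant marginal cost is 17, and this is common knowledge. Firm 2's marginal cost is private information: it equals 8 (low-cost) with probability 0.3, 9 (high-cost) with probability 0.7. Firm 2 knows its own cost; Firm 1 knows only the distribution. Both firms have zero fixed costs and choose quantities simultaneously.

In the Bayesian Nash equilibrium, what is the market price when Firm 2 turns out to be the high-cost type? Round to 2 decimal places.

Type-c best response for Firm 2: q₂(c) = (53 − c)/2 − q₁/2.
Firm 1 maximizes expected profit; its first-order condition is 53 − 2q₁ − E[q₂] − 17 = 0.
Substituting E[q₂] and solving: E[c₂] = 8.7, so q₁ = (53 − 2·17 + 8.7)/3 = 9.23333.
q₂(high-cost) = 17.3833, so P = 53 − (9.23333 + 17.3833) = 26.3833.

26.38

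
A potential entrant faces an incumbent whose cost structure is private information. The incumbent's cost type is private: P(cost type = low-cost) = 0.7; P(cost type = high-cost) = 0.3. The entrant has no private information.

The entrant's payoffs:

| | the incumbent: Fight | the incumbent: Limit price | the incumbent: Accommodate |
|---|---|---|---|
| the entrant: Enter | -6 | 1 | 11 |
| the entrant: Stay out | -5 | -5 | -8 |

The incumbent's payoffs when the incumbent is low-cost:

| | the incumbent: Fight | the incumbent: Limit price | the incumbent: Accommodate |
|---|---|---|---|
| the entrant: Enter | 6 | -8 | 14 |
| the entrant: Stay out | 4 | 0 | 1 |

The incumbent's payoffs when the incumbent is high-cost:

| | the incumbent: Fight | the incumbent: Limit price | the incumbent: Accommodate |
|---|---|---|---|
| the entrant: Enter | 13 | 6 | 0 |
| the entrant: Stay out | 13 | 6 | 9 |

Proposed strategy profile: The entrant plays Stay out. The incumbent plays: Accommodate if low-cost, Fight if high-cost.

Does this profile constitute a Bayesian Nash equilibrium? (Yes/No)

No

A profile is a BNE iff every type of every player is best-responding given beliefs about the other side.
The entrant plays Stay out: E[Stay out] = 0.7·(-8) + 0.3·(-5) = -7.1; E[Enter] = 5.9. Not best-responding. ✗
The incumbent (cost type low-cost), facing Stay out: Fight gives 4, Limit price gives 0, Accommodate gives 1. Proposed Accommodate is not best — profitable deviation exists. ✗
The incumbent (cost type high-cost), facing Stay out: Fight gives 13, Limit price gives 6, Accommodate gives 9. Proposed Fight is best. ✓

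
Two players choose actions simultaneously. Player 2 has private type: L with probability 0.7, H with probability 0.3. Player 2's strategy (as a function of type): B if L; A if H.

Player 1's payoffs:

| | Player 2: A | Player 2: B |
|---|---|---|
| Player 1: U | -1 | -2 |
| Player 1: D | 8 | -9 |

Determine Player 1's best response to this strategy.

U

Compute Player 1's expected payoff for each action, taking the expectation over Player 2's type.
E[U] = 0.7·(-2) + 0.3·(-1) = -1.7
E[D] = 0.7·(-9) + 0.3·(8) = -3.9
Best response: U (-1.7 is the largest).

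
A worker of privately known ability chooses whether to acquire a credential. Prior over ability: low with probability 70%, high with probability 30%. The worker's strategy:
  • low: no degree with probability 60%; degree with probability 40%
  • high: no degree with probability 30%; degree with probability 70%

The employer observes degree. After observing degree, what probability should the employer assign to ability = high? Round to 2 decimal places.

P(degree) = 0.7·0.4 + 0.3·0.7 = 0.49
P(high | degree) = (0.3·0.7) / 0.49 = 0.21 / 0.49 = 0.428571

0.43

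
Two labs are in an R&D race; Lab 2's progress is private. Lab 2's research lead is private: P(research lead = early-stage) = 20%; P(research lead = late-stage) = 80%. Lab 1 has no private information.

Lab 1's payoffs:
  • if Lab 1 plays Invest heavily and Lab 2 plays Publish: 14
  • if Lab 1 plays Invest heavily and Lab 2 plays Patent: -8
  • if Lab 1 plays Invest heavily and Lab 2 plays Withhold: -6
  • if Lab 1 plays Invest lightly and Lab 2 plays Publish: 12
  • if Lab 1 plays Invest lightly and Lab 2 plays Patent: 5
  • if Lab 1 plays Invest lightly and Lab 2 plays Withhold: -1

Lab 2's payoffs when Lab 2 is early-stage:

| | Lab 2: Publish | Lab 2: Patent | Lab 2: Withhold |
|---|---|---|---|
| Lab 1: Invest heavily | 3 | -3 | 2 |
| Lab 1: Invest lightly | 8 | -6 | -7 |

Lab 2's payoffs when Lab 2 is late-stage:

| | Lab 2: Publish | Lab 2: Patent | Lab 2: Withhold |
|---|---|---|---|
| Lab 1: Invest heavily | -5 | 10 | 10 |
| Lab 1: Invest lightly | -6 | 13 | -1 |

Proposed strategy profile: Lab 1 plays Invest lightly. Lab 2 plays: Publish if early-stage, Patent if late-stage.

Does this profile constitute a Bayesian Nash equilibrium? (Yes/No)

Lab 1 plays Invest lightly: E[Invest lightly] = 0.2·(12) + 0.8·(5) = 6.4; E[Invest heavily] = -3.6. Best-responding. ✓
Lab 2 (research lead early-stage), facing Invest lightly: Publish gives 8, Patent gives -6, Withhold gives -7. Proposed Publish is best. ✓
Lab 2 (research lead late-stage), facing Invest lightly: Publish gives -6, Patent gives 13, Withhold gives -1. Proposed Patent is best. ✓

Yes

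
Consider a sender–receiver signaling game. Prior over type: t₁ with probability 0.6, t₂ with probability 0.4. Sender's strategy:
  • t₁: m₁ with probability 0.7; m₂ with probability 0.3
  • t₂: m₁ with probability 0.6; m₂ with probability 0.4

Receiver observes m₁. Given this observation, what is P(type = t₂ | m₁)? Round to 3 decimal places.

P(m₁) = 0.6·0.7 + 0.4·0.6 = 0.66
P(t₂ | m₁) = (0.4·0.6) / 0.66 = 0.24 / 0.66 = 0.363636

0.364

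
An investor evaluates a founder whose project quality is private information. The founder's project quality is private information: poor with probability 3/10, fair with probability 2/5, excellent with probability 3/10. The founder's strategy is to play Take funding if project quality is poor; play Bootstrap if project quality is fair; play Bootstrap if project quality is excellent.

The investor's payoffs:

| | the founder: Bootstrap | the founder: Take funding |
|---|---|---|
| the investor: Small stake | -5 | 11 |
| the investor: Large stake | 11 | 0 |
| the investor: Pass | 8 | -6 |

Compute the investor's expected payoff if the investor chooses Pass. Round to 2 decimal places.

3.80

E[Pass] = 3/10·(-6) + 2/5·8 + 3/10·8 = (-9/5) + 16/5 + 12/5 = 19/5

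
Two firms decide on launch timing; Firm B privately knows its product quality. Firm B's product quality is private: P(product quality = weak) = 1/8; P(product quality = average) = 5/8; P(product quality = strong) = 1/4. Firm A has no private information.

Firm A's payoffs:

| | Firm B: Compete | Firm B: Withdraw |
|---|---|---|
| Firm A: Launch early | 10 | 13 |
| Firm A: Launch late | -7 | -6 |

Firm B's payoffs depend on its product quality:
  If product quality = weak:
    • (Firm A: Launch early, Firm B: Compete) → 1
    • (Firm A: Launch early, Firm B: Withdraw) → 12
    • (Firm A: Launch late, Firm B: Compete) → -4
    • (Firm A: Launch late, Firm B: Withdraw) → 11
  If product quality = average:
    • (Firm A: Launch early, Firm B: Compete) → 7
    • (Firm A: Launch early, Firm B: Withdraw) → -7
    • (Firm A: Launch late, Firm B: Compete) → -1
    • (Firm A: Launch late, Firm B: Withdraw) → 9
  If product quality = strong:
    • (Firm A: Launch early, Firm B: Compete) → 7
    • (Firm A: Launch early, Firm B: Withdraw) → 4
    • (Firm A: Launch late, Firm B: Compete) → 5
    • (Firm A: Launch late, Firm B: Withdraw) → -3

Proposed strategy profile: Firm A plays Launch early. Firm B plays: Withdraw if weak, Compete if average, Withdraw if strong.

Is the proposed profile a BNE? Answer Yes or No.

A profile is a BNE iff every type of every player is best-responding given beliefs about the other side.
Firm A plays Launch early: E[Launch early] = 1/8·(13) + 5/8·(10) + 1/4·(13) = 89/8; E[Launch late] = -53/8. Best-responding. ✓
Firm B (product quality weak), facing Launch early: Compete gives 1, Withdraw gives 12. Proposed Withdraw is best. ✓
Firm B (product quality average), facing Launch early: Compete gives 7, Withdraw gives -7. Proposed Compete is best. ✓
Firm B (product quality strong), facing Launch early: Compete gives 7, Withdraw gives 4. Proposed Withdraw is not best — profitable deviation exists. ✗

No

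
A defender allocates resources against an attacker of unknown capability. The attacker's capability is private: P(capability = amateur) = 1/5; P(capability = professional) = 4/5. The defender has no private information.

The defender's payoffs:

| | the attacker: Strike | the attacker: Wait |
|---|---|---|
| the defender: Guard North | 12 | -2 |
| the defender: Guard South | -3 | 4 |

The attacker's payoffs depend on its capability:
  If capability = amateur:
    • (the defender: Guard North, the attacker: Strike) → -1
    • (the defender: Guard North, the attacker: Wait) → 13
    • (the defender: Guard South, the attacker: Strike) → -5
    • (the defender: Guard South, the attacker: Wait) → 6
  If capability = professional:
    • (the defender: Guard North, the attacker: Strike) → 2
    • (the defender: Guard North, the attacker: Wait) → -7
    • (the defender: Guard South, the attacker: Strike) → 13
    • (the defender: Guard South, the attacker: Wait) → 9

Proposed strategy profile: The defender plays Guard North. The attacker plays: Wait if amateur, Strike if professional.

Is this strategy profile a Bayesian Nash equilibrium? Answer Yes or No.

Yes

The defender plays Guard North: E[Guard North] = 1/5·(-2) + 4/5·(12) = 46/5; E[Guard South] = -8/5. Best-responding. ✓
The attacker (capability amateur), facing Guard North: Strike gives -1, Wait gives 13. Proposed Wait is best. ✓
The attacker (capability professional), facing Guard North: Strike gives 2, Wait gives -7. Proposed Strike is best. ✓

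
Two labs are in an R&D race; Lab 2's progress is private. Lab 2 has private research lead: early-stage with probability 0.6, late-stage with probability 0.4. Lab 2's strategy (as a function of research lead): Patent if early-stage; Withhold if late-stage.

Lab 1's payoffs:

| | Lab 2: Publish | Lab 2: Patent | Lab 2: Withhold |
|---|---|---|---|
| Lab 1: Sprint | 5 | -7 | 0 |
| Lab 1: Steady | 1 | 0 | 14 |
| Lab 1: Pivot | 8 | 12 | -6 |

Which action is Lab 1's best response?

Compute Lab 1's expected payoff for each action, taking the expectation over Lab 2's type.
E[Sprint] = 0.6·(-7) + 0.4·(0) = -4.2
E[Steady] = 0.6·(0) + 0.4·(14) = 5.6
E[Pivot] = 0.6·(12) + 0.4·(-6) = 4.8
Best response: Steady (5.6 is the largest).

Steady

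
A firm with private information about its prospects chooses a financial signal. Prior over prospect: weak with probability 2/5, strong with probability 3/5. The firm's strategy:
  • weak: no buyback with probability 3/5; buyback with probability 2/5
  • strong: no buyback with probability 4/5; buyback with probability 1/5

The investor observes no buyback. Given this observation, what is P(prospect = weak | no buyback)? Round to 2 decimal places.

0.33

Apply Bayes' rule using the sender's strategy as the likelihood.
P(no buyback) = (2/5)·(3/5) + (3/5)·(4/5) = 18/25
P(weak | no buyback) = ((2/5)·(3/5)) / (18/25) = (6/25) / (18/25) = 1/3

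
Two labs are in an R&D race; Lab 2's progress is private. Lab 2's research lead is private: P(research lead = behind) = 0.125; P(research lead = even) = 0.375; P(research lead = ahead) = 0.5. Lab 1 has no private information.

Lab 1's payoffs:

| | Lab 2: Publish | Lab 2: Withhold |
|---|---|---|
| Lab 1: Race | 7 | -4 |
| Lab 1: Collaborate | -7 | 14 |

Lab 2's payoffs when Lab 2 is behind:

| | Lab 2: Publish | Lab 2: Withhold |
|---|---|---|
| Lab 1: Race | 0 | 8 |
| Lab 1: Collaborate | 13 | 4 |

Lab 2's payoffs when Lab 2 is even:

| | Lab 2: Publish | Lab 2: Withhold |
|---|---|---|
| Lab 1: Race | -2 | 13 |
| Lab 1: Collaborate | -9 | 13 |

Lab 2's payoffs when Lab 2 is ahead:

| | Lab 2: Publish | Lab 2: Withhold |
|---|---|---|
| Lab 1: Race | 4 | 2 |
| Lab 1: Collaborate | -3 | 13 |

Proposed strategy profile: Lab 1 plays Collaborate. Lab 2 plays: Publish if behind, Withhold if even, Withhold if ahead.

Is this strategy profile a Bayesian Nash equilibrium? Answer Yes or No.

Yes

Lab 1 plays Collaborate: E[Collaborate] = 0.125·(-7) + 0.375·(14) + 0.5·(14) = 11.375; E[Race] = -2.625. Best-responding. ✓
Lab 2 (research lead behind), facing Collaborate: Publish gives 13, Withhold gives 4. Proposed Publish is best. ✓
Lab 2 (research lead even), facing Collaborate: Publish gives -9, Withhold gives 13. Proposed Withhold is best. ✓
Lab 2 (research lead ahead), facing Collaborate: Publish gives -3, Withhold gives 13. Proposed Withhold is best. ✓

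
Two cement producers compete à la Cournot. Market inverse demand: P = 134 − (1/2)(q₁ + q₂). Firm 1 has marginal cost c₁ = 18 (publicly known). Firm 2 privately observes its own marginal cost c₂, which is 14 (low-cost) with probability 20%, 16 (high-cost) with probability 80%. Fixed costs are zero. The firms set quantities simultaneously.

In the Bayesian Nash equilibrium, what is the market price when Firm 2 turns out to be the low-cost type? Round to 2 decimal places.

55.07

Type-c best response for Firm 2: q₂(c) = (134 − c) − q₁/2.
Firm 1 maximizes expected profit; its first-order condition is 134 − q₁ − (1/2)E[q₂] − 18 = 0.
Substituting E[q₂] and solving: E[c₂] = 15.6, so q₁ = (134 − 2·18 + 15.6)/(3/2) = 75.7333.
q₂(low-cost) = 82.1333, so P = 134 − (1/2)·(75.7333 + 82.1333) = 55.0667.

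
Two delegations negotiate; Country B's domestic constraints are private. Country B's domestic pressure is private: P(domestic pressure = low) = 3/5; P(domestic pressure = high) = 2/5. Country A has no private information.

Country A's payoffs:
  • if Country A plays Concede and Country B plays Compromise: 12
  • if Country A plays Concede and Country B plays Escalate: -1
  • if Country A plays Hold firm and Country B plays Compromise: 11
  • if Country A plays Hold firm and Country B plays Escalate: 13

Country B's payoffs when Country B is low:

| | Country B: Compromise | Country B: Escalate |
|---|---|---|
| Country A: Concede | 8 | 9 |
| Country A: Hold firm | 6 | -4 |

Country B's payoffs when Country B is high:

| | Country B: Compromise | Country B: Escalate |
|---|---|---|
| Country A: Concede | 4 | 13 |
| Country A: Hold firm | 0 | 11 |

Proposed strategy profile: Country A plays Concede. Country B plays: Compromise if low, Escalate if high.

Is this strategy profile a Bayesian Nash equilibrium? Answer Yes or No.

Country A plays Concede: E[Concede] = 3/5·(12) + 2/5·(-1) = 34/5; E[Hold firm] = 59/5. Not best-responding. ✗
Country B (domestic pressure low), facing Concede: Compromise gives 8, Escalate gives 9. Proposed Compromise is not best — profitable deviation exists. ✗
Country B (domestic pressure high), facing Concede: Compromise gives 4, Escalate gives 13. Proposed Escalate is best. ✓

No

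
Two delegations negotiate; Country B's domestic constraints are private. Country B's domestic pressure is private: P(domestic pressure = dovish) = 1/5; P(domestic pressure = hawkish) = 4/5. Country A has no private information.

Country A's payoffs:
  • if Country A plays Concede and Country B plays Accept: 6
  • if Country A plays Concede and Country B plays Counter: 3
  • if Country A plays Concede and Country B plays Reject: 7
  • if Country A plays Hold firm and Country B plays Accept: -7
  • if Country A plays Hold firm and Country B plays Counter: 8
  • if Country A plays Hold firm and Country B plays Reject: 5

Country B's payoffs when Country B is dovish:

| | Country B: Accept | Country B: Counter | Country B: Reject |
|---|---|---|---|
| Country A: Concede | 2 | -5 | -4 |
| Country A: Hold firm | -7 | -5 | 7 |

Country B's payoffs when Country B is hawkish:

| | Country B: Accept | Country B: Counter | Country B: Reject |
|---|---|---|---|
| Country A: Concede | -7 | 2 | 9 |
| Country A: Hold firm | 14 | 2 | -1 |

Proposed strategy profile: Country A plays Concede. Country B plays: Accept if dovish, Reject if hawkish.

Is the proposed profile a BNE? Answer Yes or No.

Yes

Country A plays Concede: E[Concede] = 1/5·(6) + 4/5·(7) = 34/5; E[Hold firm] = 13/5. Best-responding. ✓
Country B (domestic pressure dovish), facing Concede: Accept gives 2, Counter gives -5, Reject gives -4. Proposed Accept is best. ✓
Country B (domestic pressure hawkish), facing Concede: Accept gives -7, Counter gives 2, Reject gives 9. Proposed Reject is best. ✓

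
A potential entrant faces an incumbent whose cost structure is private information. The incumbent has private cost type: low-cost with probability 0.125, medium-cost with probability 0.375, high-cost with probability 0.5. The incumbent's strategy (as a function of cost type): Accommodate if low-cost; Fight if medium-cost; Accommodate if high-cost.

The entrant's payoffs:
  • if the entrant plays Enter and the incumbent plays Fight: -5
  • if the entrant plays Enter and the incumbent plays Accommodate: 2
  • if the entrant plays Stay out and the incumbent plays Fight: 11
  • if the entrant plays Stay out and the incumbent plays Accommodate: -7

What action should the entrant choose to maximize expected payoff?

Compute the entrant's expected payoff for each action, taking the expectation over the incumbent's type.
E[Enter] = 0.125·(2) + 0.375·(-5) + 0.5·(2) = -0.625
E[Stay out] = 0.125·(-7) + 0.375·(11) + 0.5·(-7) = -0.25
Best response: Stay out (-0.25 is the largest).

Stay out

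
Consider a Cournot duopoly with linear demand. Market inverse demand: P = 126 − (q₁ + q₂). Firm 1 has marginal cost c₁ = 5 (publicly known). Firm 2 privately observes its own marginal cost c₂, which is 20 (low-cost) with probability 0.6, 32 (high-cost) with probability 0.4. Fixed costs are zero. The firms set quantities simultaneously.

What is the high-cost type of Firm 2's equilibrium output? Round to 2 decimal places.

Type-c best response for Firm 2: q₂(c) = (126 − c)/2 − q₁/2.
Firm 1 maximizes expected profit; its first-order condition is 126 − 2q₁ − E[q₂] − 5 = 0.
Substituting E[q₂] and solving: E[c₂] = 24.8, so q₁ = (126 − 2·5 + 24.8)/3 = 46.9333.
q₂(high-cost) = (126 − 32 − 46.9333)/2 = 23.5333.

23.53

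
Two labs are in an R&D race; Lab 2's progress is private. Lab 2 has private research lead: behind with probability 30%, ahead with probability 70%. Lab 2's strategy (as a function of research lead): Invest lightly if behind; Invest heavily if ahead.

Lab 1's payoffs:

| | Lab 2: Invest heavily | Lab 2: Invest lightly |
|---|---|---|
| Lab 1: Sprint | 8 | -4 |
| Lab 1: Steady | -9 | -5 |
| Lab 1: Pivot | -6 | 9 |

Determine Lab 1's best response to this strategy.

Sprint

Compute Lab 1's expected payoff for each action, taking the expectation over Lab 2's type.
E[Sprint] = 0.3·(-4) + 0.7·(8) = 4.4
E[Steady] = 0.3·(-5) + 0.7·(-9) = -7.8
E[Pivot] = 0.3·(9) + 0.7·(-6) = -1.5
Best response: Sprint (4.4 is the largest).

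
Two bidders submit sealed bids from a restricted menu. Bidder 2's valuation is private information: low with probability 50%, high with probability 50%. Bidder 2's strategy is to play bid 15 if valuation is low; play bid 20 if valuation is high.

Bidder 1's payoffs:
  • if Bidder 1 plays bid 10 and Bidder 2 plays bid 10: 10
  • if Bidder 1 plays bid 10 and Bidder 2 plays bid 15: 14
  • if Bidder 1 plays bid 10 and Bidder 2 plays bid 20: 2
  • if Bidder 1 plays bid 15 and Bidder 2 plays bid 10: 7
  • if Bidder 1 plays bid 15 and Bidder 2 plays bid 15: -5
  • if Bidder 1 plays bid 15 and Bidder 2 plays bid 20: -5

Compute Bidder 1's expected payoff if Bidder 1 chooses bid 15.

-5

E[bid 15] = 0.5·(-5) + 0.5·(-5) = (-2.5) + (-2.5) = -5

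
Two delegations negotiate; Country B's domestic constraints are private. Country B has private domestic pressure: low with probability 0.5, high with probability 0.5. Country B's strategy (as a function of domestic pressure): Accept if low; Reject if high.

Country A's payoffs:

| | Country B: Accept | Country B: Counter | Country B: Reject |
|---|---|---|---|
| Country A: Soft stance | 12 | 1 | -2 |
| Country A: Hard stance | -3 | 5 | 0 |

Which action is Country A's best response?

Soft stance

E[Soft stance] = 0.5·(12) + 0.5·(-2) = 5
E[Hard stance] = 0.5·(-3) + 0.5·(0) = -1.5
Best response: Soft stance (5 is the largest).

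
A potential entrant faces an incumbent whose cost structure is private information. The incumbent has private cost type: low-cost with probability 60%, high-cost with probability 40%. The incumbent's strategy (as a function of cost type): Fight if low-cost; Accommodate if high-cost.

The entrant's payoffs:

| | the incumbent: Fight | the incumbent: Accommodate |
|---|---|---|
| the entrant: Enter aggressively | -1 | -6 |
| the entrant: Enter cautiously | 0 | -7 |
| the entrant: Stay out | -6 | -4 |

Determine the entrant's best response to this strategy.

Enter cautiously

Compute the entrant's expected payoff for each action, taking the expectation over the incumbent's type.
E[Enter aggressively] = 0.6·(-1) + 0.4·(-6) = -3
E[Enter cautiously] = 0.6·(0) + 0.4·(-7) = -2.8
E[Stay out] = 0.6·(-6) + 0.4·(-4) = -5.2
Best response: Enter cautiously (-2.8 is the largest).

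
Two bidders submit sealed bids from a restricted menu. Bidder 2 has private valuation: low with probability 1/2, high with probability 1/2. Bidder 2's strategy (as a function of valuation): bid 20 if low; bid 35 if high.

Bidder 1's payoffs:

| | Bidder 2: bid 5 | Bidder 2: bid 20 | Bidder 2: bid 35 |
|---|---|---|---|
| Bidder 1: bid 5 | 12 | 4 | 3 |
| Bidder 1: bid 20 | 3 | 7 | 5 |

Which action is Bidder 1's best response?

E[bid 5] = 1/2·(4) + 1/2·(3) = 7/2
E[bid 20] = 1/2·(7) + 1/2·(5) = 6
Best response: bid 20 (6 is the largest).

bid 20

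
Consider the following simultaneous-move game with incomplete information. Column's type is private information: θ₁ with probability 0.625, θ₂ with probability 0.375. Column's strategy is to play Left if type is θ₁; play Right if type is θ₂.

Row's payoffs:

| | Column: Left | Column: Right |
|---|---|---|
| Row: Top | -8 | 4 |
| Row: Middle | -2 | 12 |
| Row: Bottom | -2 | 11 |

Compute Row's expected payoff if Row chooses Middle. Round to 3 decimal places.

E[Middle] = 0.625·(-2) + 0.375·12 = (-1.25) + 4.5 = 3.25

3.250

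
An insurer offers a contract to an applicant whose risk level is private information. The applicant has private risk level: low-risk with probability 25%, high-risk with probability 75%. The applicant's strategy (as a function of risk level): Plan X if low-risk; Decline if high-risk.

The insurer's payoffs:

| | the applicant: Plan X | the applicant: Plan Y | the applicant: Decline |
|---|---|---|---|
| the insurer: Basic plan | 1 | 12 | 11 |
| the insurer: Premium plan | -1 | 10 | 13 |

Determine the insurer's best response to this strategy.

Premium plan

E[Basic plan] = 0.25·(1) + 0.75·(11) = 8.5
E[Premium plan] = 0.25·(-1) + 0.75·(13) = 9.5
Best response: Premium plan (9.5 is the largest).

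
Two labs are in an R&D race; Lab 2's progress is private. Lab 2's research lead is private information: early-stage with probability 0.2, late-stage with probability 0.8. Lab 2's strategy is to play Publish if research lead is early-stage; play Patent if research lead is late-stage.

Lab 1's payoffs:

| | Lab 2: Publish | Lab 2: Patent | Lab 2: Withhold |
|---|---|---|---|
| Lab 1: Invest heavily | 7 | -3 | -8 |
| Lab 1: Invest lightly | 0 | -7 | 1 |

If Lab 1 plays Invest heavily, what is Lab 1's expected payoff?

E[Invest heavily] = 0.2·7 + 0.8·(-3) = 1.4 + (-2.4) = -1

-1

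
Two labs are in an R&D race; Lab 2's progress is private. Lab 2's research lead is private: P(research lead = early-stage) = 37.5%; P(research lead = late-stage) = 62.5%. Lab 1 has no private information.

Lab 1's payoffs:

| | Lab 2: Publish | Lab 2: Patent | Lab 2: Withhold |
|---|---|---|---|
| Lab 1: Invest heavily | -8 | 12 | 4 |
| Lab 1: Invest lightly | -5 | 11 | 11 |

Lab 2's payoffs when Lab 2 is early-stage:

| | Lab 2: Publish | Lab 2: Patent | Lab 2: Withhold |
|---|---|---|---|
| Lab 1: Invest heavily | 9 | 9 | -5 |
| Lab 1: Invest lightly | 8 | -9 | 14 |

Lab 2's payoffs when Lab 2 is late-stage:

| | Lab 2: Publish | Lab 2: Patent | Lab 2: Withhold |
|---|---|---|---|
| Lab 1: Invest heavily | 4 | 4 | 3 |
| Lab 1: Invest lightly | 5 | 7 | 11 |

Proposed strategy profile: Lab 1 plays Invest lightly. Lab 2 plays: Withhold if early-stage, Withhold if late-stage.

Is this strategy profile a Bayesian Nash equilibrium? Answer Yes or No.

Lab 1 plays Invest lightly: E[Invest lightly] = 0.375·(11) + 0.625·(11) = 11; E[Invest heavily] = 4. Best-responding. ✓
Lab 2 (research lead early-stage), facing Invest lightly: Publish gives 8, Patent gives -9, Withhold gives 14. Proposed Withhold is best. ✓
Lab 2 (research lead late-stage), facing Invest lightly: Publish gives 5, Patent gives 7, Withhold gives 11. Proposed Withhold is best. ✓

Yes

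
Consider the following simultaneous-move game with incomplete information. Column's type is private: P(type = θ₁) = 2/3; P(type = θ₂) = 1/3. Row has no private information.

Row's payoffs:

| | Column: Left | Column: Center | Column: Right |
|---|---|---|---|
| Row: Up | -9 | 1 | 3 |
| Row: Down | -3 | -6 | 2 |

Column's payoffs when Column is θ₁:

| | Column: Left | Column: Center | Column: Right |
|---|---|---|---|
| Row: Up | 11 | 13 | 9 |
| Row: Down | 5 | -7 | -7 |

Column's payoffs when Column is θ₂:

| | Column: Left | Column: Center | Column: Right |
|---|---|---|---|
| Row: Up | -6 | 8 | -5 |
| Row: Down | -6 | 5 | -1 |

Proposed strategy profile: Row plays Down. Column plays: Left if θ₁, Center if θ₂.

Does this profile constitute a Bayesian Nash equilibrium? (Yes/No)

Yes

Row plays Down: E[Down] = 2/3·(-3) + 1/3·(-6) = -4; E[Up] = -17/3. Best-responding. ✓
Column (type θ₁), facing Down: Left gives 5, Center gives -7, Right gives -7. Proposed Left is best. ✓
Column (type θ₂), facing Down: Left gives -6, Center gives 5, Right gives -1. Proposed Center is best. ✓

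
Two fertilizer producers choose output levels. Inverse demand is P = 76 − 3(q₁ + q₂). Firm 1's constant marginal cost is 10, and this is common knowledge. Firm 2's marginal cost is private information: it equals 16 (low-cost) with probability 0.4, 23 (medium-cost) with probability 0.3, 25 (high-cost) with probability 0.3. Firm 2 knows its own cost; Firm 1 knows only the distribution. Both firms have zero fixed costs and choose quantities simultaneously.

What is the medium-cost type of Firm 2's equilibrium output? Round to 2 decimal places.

Type-c best response for Firm 2: q₂(c) = (76 − c)/6 − q₁/2.
Firm 1 maximizes expected profit; its first-order condition is 76 − 6q₁ − 3E[q₂] − 10 = 0.
Substituting E[q₂] and solving: E[c₂] = 20.8, so q₁ = (76 − 2·10 + 20.8)/9 = 8.53333.
q₂(medium-cost) = (76 − 23 − 3·8.53333)/6 = 4.56667.

4.57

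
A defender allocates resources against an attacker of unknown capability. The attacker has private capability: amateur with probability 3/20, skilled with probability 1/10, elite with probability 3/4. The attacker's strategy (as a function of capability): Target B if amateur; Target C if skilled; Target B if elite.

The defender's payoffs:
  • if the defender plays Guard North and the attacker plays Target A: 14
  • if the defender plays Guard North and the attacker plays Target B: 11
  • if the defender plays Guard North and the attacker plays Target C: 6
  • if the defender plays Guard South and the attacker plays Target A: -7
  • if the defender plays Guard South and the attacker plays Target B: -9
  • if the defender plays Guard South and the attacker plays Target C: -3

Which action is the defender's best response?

E[Guard North] = 3/20·(11) + 1/10·(6) + 3/4·(11) = 21/2
E[Guard South] = 3/20·(-9) + 1/10·(-3) + 3/4·(-9) = -42/5
Best response: Guard North (21/2 is the largest).

Guard North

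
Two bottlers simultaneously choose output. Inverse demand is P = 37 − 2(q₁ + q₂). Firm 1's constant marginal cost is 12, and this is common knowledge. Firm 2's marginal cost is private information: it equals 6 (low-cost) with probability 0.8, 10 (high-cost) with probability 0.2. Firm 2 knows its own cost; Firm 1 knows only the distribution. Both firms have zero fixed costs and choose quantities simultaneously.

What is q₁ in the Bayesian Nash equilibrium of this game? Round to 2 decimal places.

Firm 2 with cost c maximizes (37 − 2(q₁+q₂) − c)·q₂, giving q₂(c) = (37 − c − 2q₁)/4.
E[c₂] = 0.8·6 + 0.2·10 = 6.8
Firm 1's FOC against E[q₂] yields q₁ = (37 − 2·12 + E[c₂])/6 = (37 − 24 + 6.8)/6 = 3.3.

3.30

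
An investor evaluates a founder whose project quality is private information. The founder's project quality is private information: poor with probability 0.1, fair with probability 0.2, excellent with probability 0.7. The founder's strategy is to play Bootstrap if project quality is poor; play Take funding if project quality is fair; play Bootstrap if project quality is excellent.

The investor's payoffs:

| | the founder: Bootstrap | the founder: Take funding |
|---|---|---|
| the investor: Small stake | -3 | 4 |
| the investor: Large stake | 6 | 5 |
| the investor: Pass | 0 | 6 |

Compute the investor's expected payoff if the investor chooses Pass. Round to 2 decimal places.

1.20

E[Pass] = 0.1·0 + 0.2·6 + 0.7·0 = 0 + 1.2 + 0 = 1.2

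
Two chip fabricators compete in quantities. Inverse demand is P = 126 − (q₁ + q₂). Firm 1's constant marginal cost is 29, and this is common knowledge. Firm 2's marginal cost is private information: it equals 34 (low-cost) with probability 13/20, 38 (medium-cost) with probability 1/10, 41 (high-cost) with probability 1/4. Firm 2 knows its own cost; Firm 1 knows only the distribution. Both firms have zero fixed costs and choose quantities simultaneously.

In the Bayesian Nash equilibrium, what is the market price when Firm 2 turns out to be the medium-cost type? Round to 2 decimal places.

Type-c best response for Firm 2: q₂(c) = (126 − c)/2 − q₁/2.
Firm 1 maximizes expected profit; its first-order condition is 126 − 2q₁ − E[q₂] − 29 = 0.
Substituting E[q₂] and solving: E[c₂] = 36.15, so q₁ = (126 − 2·29 + 36.15)/3 = 34.7167.
q₂(medium-cost) = 26.6417, so P = 126 − (34.7167 + 26.6417) = 64.6417.

64.64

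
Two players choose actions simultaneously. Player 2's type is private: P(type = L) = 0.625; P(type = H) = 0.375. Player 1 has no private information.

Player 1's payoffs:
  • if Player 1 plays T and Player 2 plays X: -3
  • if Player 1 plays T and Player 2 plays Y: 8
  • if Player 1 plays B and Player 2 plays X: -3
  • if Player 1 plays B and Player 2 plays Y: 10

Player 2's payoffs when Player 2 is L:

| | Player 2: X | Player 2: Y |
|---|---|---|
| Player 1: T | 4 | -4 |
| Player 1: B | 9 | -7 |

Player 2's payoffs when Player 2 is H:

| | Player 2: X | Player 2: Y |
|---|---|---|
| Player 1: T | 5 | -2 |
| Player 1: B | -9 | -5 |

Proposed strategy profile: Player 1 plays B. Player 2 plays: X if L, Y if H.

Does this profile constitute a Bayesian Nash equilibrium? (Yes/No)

Yes

A profile is a BNE iff every type of every player is best-responding given beliefs about the other side.
Player 1 plays B: E[B] = 0.625·(-3) + 0.375·(10) = 1.875; E[T] = 1.125. Best-responding. ✓
Player 2 (type L), facing B: X gives 9, Y gives -7. Proposed X is best. ✓
Player 2 (type H), facing B: X gives -9, Y gives -5. Proposed Y is best. ✓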